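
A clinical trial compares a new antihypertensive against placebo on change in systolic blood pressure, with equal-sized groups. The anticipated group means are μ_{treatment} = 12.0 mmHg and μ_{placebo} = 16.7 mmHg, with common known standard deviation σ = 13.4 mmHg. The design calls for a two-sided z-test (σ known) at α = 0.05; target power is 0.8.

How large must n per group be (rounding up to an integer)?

Standardized effect: d = |μ_{treatment} − μ_{placebo}| / σ = |12.0 − 16.7| / 13.4 = 0.3507
For power 0.8 need Φ(δ − z_{0.025}) = 0.8, so δ = z_{0.025} + z_{0.20} = 1.960 + 0.842 = 2.802.
(The Φ(−δ − z_{α/2}) term is vanishingly small for δ > 0 and is dropped in the standard sample-size formula.)
δ = d·√(n/2) ⇒ n = 2(δ/d)² = 2 × (2.802 / 0.3507)² = 127.60.
Round up to the next whole unit.

n = 128 per group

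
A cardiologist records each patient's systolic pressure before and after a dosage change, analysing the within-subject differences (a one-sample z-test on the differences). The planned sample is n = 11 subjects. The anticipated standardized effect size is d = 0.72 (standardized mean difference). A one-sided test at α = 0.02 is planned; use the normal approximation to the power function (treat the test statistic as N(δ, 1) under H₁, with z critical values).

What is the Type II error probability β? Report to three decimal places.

β ≈ 0.369

Noncentrality parameter: δ = d·√n = 0.72 × √11 = 2.3880
Critical value for a one-sided test at α = 0.02: z_α = 2.054.
Power = P(Z > 2.054 − δ) = Φ(0.334) = 0.6309.
Type II error: β = 1 − power = 1 − 0.6309 = 0.3691.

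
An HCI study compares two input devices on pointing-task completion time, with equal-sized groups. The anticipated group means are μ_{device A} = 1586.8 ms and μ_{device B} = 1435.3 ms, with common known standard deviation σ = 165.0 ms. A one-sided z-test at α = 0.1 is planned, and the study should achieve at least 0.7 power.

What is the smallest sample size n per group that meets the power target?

Standardized effect: d = |μ_{device A} − μ_{device B}| / σ = |1586.8 − 1435.3| / 165.0 = 0.9182
For power 0.7 need Φ(δ − z_{0.1}) = 0.7, so δ = z_{0.1} + z_{0.30} = 1.282 + 0.524 = 1.806.
δ = d·√(n/2) ⇒ n = 2(δ/d)² = 2 × (1.806 / 0.9182)² = 7.74.
Round up to the next whole unit.

n = 8 per group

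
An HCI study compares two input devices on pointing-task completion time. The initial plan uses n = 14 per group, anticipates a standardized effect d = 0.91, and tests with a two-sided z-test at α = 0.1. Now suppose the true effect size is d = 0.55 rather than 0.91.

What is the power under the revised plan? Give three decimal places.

With d = 0.55: δ = d·√(n/2) = 0.55 × √(14/2) = 1.4552. Critical value z_{0.05} = 1.645.
Revised power = Φ(δ − 1.645) + Φ(−δ − 1.645) = Φ(-0.190) + Φ(-3.100) = 0.4248 + 0.0010 = 0.4257.

Power ≈ 0.426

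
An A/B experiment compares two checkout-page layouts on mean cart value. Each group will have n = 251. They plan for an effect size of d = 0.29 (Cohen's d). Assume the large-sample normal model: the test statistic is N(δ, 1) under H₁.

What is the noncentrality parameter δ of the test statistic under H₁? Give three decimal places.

δ ≈ 3.249

The noncentrality parameter scales effect size by the design's sample-size factor: δ = d·√(n/2) = 0.29 × √(251/2) = 3.2488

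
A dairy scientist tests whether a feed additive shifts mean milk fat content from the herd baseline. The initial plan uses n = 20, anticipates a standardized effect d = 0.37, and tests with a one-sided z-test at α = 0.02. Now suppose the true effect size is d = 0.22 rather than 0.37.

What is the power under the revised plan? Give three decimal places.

With d = 0.22: δ = d·√n = 0.22 × √20 = 0.9839. Critical value z_{0.02} = 2.054.
Revised power = Φ(δ − 2.054) = Φ(-1.070) = 0.1423.

Power ≈ 0.142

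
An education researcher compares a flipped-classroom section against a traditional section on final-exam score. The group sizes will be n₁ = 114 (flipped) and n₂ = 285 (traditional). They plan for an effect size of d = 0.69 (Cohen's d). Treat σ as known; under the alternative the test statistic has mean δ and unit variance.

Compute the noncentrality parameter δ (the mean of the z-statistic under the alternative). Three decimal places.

δ = d / √(1/n₁ + 1/n₂) = 0.69 / √(1/114 + 1/285) = 6.2264

δ ≈ 6.226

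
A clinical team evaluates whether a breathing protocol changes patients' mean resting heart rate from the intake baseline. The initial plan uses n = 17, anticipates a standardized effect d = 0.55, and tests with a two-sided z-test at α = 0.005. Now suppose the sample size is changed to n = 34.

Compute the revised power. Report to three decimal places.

Power ≈ 0.655

With n = 34: δ = d·√n = 0.55 × √34 = 3.2070. Critical value z_{0.0025} = 2.807.
Revised power = Φ(δ − 2.807) + Φ(−δ − 2.807) = Φ(0.400) + Φ(-6.014) = 0.6554 + 0.0000 = 0.6554.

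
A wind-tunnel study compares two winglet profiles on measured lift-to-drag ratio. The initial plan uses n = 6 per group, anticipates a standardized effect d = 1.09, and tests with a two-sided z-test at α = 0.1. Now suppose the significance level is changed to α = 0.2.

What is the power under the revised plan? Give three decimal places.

Power ≈ 0.729

δ = d·√(n/2) = 1.09 × √(6/2) = 1.8879 (unchanged). New critical value: z_{0.1} = 1.282.
Revised power = Φ(δ − 1.282) + Φ(−δ − 1.282) = Φ(0.606) + Φ(-3.169) = 0.7279 + 0.0008 = 0.7286.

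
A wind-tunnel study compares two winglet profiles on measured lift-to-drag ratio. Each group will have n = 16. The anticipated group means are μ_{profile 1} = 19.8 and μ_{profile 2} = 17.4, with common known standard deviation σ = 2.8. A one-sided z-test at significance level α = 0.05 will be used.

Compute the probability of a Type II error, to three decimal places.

β ≈ 0.218

Standardized effect: d = |μ_{profile 1} − μ_{profile 2}| / σ = |19.8 − 17.4| / 2.8 = 0.8571
Noncentrality parameter: δ = d·√(n/2) = 0.8571 × √(16/2) = 2.4244
One-sided α = 0.05 → critical value z_{0.05} = 1.645.
Power = P(Z > 1.645 − δ) = Φ(0.780) = 0.7822.
Type II error: β = 1 − power = 1 − 0.7822 = 0.2178.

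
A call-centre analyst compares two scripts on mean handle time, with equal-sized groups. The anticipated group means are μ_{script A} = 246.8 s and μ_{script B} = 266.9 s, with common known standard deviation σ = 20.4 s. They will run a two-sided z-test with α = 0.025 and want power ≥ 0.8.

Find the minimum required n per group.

n = 20 per group

Standardized effect: d = |μ_{script A} − μ_{script B}| / σ = |246.8 − 266.9| / 20.4 = 0.9853
For power 0.8 need Φ(δ − z_{0.0125}) = 0.8, so δ = z_{0.0125} + z_{0.20} = 2.241 + 0.842 = 3.083.
(The Φ(−δ − z_{α/2}) term is vanishingly small for δ > 0 and is dropped in the standard sample-size formula.)
δ = d·√(n/2) ⇒ n = 2(δ/d)² = 2 × (3.083 / 0.9853)² = 19.58.
Round up to the next whole unit.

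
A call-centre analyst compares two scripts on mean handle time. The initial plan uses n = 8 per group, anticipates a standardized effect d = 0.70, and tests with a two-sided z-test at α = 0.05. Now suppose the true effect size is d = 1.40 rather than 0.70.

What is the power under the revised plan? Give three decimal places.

Power ≈ 0.800

With d = 1.40: δ = d·√(n/2) = 1.40 × √(8/2) = 2.8000. Critical value z_{0.025} = 1.960.
Revised power = Φ(δ − 1.960) + Φ(−δ − 1.960) = Φ(0.840) + Φ(-4.760) = 0.7996 + 0.0000 = 0.7996.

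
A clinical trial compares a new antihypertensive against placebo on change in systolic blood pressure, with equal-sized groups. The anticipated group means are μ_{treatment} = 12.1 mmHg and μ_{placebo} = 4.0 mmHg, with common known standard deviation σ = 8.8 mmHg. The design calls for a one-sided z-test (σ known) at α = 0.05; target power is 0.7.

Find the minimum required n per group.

n = 12 per group

Standardized effect: d = |μ_{treatment} − μ_{placebo}| / σ = |12.1 − 4.0| / 8.8 = 0.9205
Set Φ(δ − 1.645) = 0.7; then δ − 1.645 = Φ⁻¹(0.7) = 0.524, giving δ = 2.169.
δ = d·√(n/2) ⇒ n = 2(δ/d)² = 2 × (2.169 / 0.9205)² = 11.11.
Round up to the next whole unit.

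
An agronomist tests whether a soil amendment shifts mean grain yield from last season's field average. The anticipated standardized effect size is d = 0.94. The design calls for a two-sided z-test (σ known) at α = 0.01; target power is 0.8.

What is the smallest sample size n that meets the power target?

Set Φ(δ − 2.576) = 0.8; then δ − 2.576 = Φ⁻¹(0.8) = 0.842, giving δ = 3.417.
(The Φ(−δ − z_{α/2}) term is vanishingly small for δ > 0 and is dropped in the standard sample-size formula.)
δ = d·√n ⇒ n = (δ/d)² = (3.417 / 0.94)² = 13.22.
Round up to the next whole unit.

n = 14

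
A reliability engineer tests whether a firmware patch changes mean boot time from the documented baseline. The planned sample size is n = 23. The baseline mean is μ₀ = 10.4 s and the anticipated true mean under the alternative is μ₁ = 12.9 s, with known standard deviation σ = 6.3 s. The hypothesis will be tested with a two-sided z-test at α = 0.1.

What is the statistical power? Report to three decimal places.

Power ≈ 0.602

Standardized effect: d = |μ₁ − μ₀| / σ = |12.9 − 10.4| / 6.3 = 0.3968
Noncentrality parameter: δ = d·√n = 0.3968 × √23 = 1.9031
Two-sided α = 0.1 → critical value z_{0.05} = 1.645.
Power = Φ(δ − 1.645) + Φ(−δ − 1.645) = Φ(0.258) + Φ(-3.548) = 0.6019 + 0.0002 = 0.6021.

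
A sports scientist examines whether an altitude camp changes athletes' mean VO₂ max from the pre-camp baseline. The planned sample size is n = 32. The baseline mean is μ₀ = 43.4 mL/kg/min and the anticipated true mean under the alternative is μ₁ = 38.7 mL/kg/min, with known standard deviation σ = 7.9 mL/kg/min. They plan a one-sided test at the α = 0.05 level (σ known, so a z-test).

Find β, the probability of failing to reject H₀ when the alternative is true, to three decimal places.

β ≈ 0.043

Standardized effect: d = |μ₁ − μ₀| / σ = |38.7 − 43.4| / 7.9 = 0.5949
Noncentrality parameter: δ = d·√n = 0.5949 × √32 = 3.3655
One-sided α = 0.05 → critical value z_{0.05} = 1.645.
Power = Φ(δ − 1.645) = Φ(1.721) = 0.9573.
Type II error: β = 1 − power = 1 − 0.9573 = 0.0427.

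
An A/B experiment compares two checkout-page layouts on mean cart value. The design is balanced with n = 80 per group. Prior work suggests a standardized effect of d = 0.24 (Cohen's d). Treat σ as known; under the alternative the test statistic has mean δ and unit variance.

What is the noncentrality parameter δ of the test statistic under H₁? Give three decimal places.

δ = d·√(n/2) = 0.24 × √(80/2) = 1.5179

δ ≈ 1.518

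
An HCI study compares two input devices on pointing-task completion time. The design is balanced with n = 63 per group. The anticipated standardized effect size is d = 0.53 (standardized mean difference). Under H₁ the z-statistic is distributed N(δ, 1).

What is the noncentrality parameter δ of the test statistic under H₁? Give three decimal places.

δ = d·√(n/2) = 0.53 × √(63/2) = 2.9746

δ ≈ 2.975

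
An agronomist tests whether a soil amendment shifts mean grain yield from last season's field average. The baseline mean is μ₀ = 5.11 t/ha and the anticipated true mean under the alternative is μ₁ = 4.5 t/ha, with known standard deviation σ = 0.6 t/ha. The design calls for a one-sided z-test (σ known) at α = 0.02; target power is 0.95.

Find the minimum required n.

Standardized effect: d = |μ₁ − μ₀| / σ = |4.5 − 5.11| / 0.6 = 1.0167
Set Φ(δ − 2.054) = 0.95; then δ − 2.054 = Φ⁻¹(0.95) = 1.645, giving δ = 3.699.
δ = d·√n ⇒ n = (δ/d)² = (3.699 / 1.0167)² = 13.23.
Round up to the next whole unit.

n = 14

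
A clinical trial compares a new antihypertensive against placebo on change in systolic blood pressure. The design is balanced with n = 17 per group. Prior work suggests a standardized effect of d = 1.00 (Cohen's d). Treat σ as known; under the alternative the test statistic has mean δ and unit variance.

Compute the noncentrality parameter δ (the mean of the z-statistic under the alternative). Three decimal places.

The noncentrality parameter scales effect size by the design's sample-size factor: δ = d·√(n/2) = 1.00 × √(17/2) = 2.9155

δ ≈ 2.915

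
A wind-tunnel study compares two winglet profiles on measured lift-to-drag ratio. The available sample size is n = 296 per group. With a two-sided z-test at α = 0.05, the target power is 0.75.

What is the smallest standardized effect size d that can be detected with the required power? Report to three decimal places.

d ≈ 0.217

Need Φ(δ − 1.960) = 0.75, so δ = 1.960 + 0.674 = 2.634.
(The second rejection-region term Φ(−δ − z_{α/2}) is negligible and dropped.)
δ = d·√(n/2) ⇒ d = δ/√(n/2) = 2.634/√(296/2) = 0.2166.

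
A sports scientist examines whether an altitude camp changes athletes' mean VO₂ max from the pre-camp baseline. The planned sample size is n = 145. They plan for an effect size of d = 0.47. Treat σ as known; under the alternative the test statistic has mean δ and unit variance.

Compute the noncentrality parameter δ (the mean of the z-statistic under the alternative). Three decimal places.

δ ≈ 5.660

δ = d·√n = 0.47 × √145 = 5.6595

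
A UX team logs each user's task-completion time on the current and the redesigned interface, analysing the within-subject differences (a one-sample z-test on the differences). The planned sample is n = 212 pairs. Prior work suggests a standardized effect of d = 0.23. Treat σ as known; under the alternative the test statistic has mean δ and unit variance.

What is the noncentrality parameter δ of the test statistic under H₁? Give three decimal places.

δ ≈ 3.349

The noncentrality parameter scales effect size by the design's sample-size factor: δ = d·√n = 0.23 × √212 = 3.3489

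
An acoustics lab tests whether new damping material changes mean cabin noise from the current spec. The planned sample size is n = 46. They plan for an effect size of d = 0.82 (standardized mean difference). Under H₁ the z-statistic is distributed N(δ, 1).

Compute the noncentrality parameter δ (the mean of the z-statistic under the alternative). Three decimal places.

δ = d·√n = 0.82 × √46 = 5.5615

δ ≈ 5.562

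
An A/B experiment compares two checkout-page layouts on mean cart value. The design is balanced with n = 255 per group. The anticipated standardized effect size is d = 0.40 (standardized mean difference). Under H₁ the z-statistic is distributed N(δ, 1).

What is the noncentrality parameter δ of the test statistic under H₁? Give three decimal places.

δ ≈ 4.517

The noncentrality parameter scales effect size by the design's sample-size factor: δ = d·√(n/2) = 0.40 × √(255/2) = 4.5166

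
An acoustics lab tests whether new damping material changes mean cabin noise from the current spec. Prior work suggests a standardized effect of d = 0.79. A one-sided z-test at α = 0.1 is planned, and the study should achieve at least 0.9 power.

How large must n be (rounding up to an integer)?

Set Φ(δ − 1.282) = 0.9; then δ − 1.282 = Φ⁻¹(0.9) = 1.282, giving δ = 2.563.
δ = d·√n ⇒ n = (δ/d)² = (2.563 / 0.79)² = 10.53.
Rounding up, n = 11.

n = 11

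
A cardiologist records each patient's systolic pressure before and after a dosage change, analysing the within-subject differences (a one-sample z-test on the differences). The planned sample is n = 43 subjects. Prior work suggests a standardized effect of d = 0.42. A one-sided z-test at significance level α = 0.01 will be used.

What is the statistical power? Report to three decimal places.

Power ≈ 0.666

Noncentrality parameter: δ = d·√n = 0.42 × √43 = 2.7541
One-sided α = 0.01 → critical value z_{0.01} = 2.326.
Power = Φ(δ − 2.326) = Φ(0.428) = 0.6656.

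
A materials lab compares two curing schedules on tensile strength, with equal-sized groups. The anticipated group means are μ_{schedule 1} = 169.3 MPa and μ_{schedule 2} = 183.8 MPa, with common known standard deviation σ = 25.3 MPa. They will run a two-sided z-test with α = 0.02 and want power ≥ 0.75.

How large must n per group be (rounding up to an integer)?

Standardized effect: d = |μ_{schedule 1} − μ_{schedule 2}| / σ = |169.3 − 183.8| / 25.3 = 0.5731
For power 0.75 need Φ(δ − z_{0.01}) = 0.75, so δ = z_{0.01} + z_{0.25} = 2.326 + 0.674 = 3.001.
(Ignoring the negligible lower-tail rejection probability gives the usual closed-form inversion.)
δ = d·√(n/2) ⇒ n = 2(δ/d)² = 2 × (3.001 / 0.5731)² = 54.83.
Round up to the next whole unit.

n = 55 per group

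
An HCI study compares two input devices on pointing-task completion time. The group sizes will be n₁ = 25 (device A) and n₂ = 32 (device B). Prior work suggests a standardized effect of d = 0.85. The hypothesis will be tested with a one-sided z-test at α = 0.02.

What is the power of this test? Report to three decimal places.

Power ≈ 0.871

Noncentrality parameter: λ = d / √(1/n₁ + 1/n₂) = 0.85 / √(1/25 + 1/32) = 3.1844
Critical value for a one-sided test at α = 0.02: z_α = 2.054.
Power = Φ(λ − 2.054) = Φ(1.131) = 0.8709.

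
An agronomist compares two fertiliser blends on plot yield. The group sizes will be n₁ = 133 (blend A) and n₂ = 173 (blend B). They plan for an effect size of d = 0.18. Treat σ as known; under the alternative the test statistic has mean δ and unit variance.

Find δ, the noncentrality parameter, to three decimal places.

δ ≈ 1.561

δ = d / √(1/n₁ + 1/n₂) = 0.18 / √(1/133 + 1/173) = 1.5608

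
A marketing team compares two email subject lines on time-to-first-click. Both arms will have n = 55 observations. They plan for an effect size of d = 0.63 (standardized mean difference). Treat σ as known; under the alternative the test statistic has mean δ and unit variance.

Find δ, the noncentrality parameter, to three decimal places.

δ = d·√(n/2) = 0.63 × √(55/2) = 3.3037

δ ≈ 3.304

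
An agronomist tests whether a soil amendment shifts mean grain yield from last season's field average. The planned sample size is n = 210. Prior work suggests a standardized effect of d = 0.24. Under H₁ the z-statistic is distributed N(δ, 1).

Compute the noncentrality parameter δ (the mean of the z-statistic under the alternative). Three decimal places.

δ ≈ 3.478

δ = d·√n = 0.24 × √210 = 3.4779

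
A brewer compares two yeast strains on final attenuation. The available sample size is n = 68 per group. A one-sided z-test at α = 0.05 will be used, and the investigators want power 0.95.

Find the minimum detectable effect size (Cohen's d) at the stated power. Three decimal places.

d ≈ 0.564

Required noncentrality: δ = z_{0.05} + z_{0.05} = 1.645 + 1.645 = 3.290.
δ = d·√(n/2) ⇒ d = δ/√(n/2) = 3.290/√(68/2) = 0.5642.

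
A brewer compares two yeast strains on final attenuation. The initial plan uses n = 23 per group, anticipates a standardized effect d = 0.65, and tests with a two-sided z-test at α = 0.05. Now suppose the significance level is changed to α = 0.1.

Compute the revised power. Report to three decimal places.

Power ≈ 0.712

δ = d·√(n/2) = 0.65 × √(23/2) = 2.2043 (unchanged). New critical value: z_{0.05} = 1.645.
Revised power = Φ(δ − 1.645) + Φ(−δ − 1.645) = Φ(0.559) + Φ(-3.849) = 0.7121 + 0.0001 = 0.7121.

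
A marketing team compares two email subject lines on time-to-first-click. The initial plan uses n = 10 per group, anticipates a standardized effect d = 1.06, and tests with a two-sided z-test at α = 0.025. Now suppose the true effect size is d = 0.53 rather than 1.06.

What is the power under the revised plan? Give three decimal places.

Power ≈ 0.146

With d = 0.53: δ = d·√(n/2) = 0.53 × √(10/2) = 1.1851. Critical value z_{0.0125} = 2.241.
Revised power = Φ(δ − 2.241) + Φ(−δ − 2.241) = Φ(-1.056) + Φ(-3.427) = 0.1454 + 0.0003 = 0.1457.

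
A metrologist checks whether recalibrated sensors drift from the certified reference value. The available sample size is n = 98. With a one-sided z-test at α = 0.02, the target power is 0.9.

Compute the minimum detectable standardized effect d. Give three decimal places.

Need Φ(δ − 2.054) = 0.9, so δ = 2.054 + 1.282 = 3.335.
δ = d·√n ⇒ d = δ/√n = 3.335/√98 = 0.3369.

d ≈ 0.337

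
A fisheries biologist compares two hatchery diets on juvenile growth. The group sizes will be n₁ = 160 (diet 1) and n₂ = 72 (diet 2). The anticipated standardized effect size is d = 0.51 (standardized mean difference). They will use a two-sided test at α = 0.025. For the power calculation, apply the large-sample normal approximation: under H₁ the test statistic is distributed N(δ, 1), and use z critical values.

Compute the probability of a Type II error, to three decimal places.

Noncentrality parameter: δ = d / √(1/n₁ + 1/n₂) = 0.51 / √(1/160 + 1/72) = 3.5938
Critical value for a two-sided test at α = 0.025: z_{α/2} = 2.241.
Power = Φ(δ − 2.241) + Φ(−δ − 2.241) = Φ(1.352) + Φ(-5.835) = 0.9119 + 0.0000 = 0.9119.
Type II error: β = 1 − power = 1 − 0.9119 = 0.0881.

β ≈ 0.088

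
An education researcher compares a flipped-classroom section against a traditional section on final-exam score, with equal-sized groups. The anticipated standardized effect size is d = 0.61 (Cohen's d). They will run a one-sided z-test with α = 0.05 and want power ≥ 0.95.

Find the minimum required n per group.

Set Φ(δ − 1.645) = 0.95; then δ − 1.645 = Φ⁻¹(0.95) = 1.645, giving δ = 3.290.
δ = d·√(n/2) ⇒ n = 2(δ/d)² = 2 × (3.290 / 0.61)² = 58.17.
Rounding up, n = 59 per group.

n = 59 per group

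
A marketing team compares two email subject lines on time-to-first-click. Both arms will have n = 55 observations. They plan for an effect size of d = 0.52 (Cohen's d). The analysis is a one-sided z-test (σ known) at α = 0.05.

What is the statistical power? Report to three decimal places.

Noncentrality parameter: δ = d·√(n/2) = 0.52 × √(55/2) = 2.7269
One-sided α = 0.05 → critical value z_{0.05} = 1.645.
Power = Φ(δ − 1.645) = Φ(1.082) = 0.8604.

Power ≈ 0.860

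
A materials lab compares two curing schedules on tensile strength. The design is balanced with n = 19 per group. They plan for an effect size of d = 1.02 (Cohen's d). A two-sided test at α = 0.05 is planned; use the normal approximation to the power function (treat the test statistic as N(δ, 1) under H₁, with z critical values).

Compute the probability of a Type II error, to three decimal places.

Noncentrality parameter: δ = d·√(n/2) = 1.02 × √(19/2) = 3.1439
Two-sided α = 0.05 → critical value z_{0.025} = 1.960.
Power = Φ(δ − 1.960) + Φ(−δ − 1.960) = Φ(1.184) + Φ(-5.104) = 0.8818 + 0.0000 = 0.8818.
Type II error: β = 1 − power = 1 − 0.8818 = 0.1182.

β ≈ 0.118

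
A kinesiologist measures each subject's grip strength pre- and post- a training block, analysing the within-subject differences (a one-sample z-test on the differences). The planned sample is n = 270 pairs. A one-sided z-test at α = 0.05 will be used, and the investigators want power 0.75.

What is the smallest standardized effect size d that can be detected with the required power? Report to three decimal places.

Required noncentrality: δ = z_{0.05} + z_{0.25} = 1.645 + 0.674 = 2.319.
δ = d·√n ⇒ d = δ/√n = 2.319/√270 = 0.1412.

d ≈ 0.141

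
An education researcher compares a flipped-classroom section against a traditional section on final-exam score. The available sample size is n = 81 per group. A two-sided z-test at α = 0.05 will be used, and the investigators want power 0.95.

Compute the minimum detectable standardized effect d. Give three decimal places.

Required noncentrality: δ = z_{0.025} + z_{0.05} = 1.960 + 1.645 = 3.605.
(The second rejection-region term Φ(−δ − z_{α/2}) is negligible and dropped.)
δ = d·√(n/2) ⇒ d = δ/√(n/2) = 3.605/√(81/2) = 0.5664.

d ≈ 0.566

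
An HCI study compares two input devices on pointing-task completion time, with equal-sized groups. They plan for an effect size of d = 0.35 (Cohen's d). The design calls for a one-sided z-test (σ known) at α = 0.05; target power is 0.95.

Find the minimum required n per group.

n = 177 per group

For power 0.95 need Φ(δ − z_{0.05}) = 0.95, so δ = z_{0.05} + z_{0.05} = 1.645 + 1.645 = 3.290.
δ = d·√(n/2) ⇒ n = 2(δ/d)² = 2 × (3.290 / 0.35)² = 176.69.
Rounding up, n = 177 per group.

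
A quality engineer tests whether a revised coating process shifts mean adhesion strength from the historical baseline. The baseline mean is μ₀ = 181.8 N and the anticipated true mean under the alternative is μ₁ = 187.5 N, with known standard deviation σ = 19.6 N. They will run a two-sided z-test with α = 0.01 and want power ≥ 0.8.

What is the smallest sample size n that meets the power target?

Standardized effect: d = |μ₁ − μ₀| / σ = |187.5 − 181.8| / 19.6 = 0.2908
Set Φ(δ − 2.576) = 0.8; then δ − 2.576 = Φ⁻¹(0.8) = 0.842, giving δ = 3.417.
(For δ > 0 the lower-tail rejection region contributes negligibly to power, so the one-term inversion is standard.)
δ = d·√n ⇒ n = (δ/d)² = (3.417 / 0.2908)² = 138.09.
Rounding up, n = 139.

n = 139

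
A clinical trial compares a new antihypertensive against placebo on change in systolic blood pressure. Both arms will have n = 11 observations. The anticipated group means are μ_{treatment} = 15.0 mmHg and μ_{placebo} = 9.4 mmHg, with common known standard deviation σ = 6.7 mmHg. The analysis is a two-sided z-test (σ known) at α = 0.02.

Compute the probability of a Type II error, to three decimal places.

Standardized effect: d = |μ_{treatment} − μ_{placebo}| / σ = |15.0 − 9.4| / 6.7 = 0.8358
Noncentrality parameter: δ = d·√(n/2) = 0.8358 × √(11/2) = 1.9602
Two-sided α = 0.02 → critical value z_{0.01} = 2.326.
Power = Φ(δ − 2.326) + Φ(−δ − 2.326) = Φ(-0.366) + Φ(-4.287) = 0.3571 + 0.0000 = 0.3571.
Type II error: β = 1 − power = 1 − 0.3571 = 0.6429.

β ≈ 0.643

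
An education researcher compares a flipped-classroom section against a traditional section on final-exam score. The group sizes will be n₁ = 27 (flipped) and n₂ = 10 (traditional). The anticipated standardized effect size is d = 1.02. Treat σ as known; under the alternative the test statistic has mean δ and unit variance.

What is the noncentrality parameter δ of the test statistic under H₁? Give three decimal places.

δ ≈ 2.755

The noncentrality parameter scales effect size by the design's sample-size factor: δ = d / √(1/n₁ + 1/n₂) = 1.02 / √(1/27 + 1/10) = 2.7554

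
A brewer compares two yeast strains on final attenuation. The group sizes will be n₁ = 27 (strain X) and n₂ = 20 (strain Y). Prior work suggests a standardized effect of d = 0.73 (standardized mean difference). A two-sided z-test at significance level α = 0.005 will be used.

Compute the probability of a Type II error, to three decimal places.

Noncentrality parameter: δ = d / √(1/n₁ + 1/n₂) = 0.73 / √(1/27 + 1/20) = 2.4744
Two-sided α = 0.005 → critical value z_{0.0025} = 2.807.
Power = Φ(δ − 2.807) + Φ(−δ − 2.807) = Φ(-0.333) + Φ(-5.281) = 0.3697 + 0.0000 = 0.3697.
Type II error: β = 1 − power = 1 − 0.3697 = 0.6303.

β ≈ 0.630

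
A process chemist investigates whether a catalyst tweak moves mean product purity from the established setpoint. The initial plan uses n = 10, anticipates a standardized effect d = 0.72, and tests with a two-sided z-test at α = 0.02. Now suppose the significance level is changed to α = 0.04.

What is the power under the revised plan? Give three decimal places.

Power ≈ 0.588

δ = d·√n = 0.72 × √10 = 2.2768 (unchanged). New critical value: z_{0.02} = 2.054.
Revised power = Φ(δ − 2.054) + Φ(−δ − 2.054) = Φ(0.223) + Φ(-4.331) = 0.5883 + 0.0000 = 0.5883.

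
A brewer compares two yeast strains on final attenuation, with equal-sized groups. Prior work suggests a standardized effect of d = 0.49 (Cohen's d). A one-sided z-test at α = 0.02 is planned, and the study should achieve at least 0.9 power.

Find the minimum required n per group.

Set Φ(δ − 2.054) = 0.9; then δ − 2.054 = Φ⁻¹(0.9) = 1.282, giving δ = 3.335.
δ = d·√(n/2) ⇒ n = 2(δ/d)² = 2 × (3.335 / 0.49)² = 92.66.
Round up to the next whole unit.

n = 93 per group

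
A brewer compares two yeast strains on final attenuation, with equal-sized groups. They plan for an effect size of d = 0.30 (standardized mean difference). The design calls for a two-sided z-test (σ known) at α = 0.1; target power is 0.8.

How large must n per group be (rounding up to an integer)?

n = 138 per group

For power 0.8 need Φ(δ − z_{0.05}) = 0.8, so δ = z_{0.05} + z_{0.20} = 1.645 + 0.842 = 2.486.
(The Φ(−δ − z_{α/2}) term is vanishingly small for δ > 0 and is dropped in the standard sample-size formula.)
δ = d·√(n/2) ⇒ n = 2(δ/d)² = 2 × (2.486 / 0.30)² = 137.39.
Round up to the next whole unit.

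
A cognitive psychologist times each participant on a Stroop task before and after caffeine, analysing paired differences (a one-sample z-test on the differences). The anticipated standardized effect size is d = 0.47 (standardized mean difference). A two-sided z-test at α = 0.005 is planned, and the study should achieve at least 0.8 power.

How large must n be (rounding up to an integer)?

Set Φ(δ − 2.807) = 0.8; then δ − 2.807 = Φ⁻¹(0.8) = 0.842, giving δ = 3.649.
(Ignoring the negligible lower-tail rejection probability gives the usual closed-form inversion.)
δ = d·√n ⇒ n = (δ/d)² = (3.649 / 0.47)² = 60.27.
Rounding up, n = 61.

n = 61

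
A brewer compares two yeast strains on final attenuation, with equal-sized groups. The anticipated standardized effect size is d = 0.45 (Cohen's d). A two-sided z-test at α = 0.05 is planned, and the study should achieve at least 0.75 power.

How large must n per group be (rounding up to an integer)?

For power 0.75 need Φ(δ − z_{0.025}) = 0.75, so δ = z_{0.025} + z_{0.25} = 1.960 + 0.674 = 2.634.
(For δ > 0 the lower-tail rejection region contributes negligibly to power, so the one-term inversion is standard.)
δ = d·√(n/2) ⇒ n = 2(δ/d)² = 2 × (2.634 / 0.45)² = 68.55.
Round up to the next whole unit.

n = 69 per group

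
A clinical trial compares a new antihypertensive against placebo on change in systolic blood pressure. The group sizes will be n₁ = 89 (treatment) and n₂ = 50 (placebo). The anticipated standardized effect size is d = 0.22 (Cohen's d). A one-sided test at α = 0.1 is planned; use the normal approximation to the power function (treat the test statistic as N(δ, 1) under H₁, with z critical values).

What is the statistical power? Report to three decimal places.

Noncentrality parameter: δ = d / √(1/n₁ + 1/n₂) = 0.22 / √(1/89 + 1/50) = 1.2448
Critical value for a one-sided test at α = 0.1: z_α = 1.282.
Power = Φ(δ − 1.282) = Φ(-0.037) = 0.4853.

Power ≈ 0.485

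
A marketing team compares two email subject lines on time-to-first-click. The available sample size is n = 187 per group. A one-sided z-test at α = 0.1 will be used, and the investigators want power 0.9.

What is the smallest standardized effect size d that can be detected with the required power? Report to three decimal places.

Need Φ(δ − 1.282) = 0.9, so δ = 1.282 + 1.282 = 2.563.
δ = d·√(n/2) ⇒ d = δ/√(n/2) = 2.563/√(187/2) = 0.2651.

d ≈ 0.265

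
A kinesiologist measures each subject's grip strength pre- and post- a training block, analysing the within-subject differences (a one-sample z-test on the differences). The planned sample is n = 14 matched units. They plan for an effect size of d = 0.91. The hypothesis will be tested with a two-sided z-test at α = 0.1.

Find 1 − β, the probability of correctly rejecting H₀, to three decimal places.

Noncentrality parameter: δ = d·√n = 0.91 × √14 = 3.4049
Critical value for a two-sided test at α = 0.1: z_{α/2} = 1.645.
Power = Φ(δ − 1.645) + Φ(−δ − 1.645) = Φ(1.760) + Φ(-5.050) = 0.9608 + 0.0000 = 0.9608.

Power ≈ 0.961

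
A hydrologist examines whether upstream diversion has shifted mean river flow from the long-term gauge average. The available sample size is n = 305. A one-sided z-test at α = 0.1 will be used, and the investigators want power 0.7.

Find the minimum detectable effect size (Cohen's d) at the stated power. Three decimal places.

Required noncentrality: δ = z_{0.1} + z_{0.30} = 1.282 + 0.524 = 1.806.
δ = d·√n ⇒ d = δ/√n = 1.806/√305 = 0.1034.

d ≈ 0.103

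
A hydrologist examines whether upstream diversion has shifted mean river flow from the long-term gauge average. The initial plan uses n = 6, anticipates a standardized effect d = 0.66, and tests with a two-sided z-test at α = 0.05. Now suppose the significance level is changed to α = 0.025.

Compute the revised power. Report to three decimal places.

δ = d·√n = 0.66 × √6 = 1.6167 (unchanged). New critical value: z_{0.0125} = 2.241.
Revised power = Φ(δ − 2.241) + Φ(−δ − 2.241) = Φ(-0.625) + Φ(-3.858) = 0.2661 + 0.0001 = 0.2661.

Power ≈ 0.266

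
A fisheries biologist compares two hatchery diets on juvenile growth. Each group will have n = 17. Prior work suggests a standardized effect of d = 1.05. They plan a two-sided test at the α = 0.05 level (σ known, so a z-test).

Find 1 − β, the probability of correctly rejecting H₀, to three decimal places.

Noncentrality parameter: δ = d·√(n/2) = 1.05 × √(17/2) = 3.0612
Two-sided α = 0.05 → critical value z_{0.025} = 1.960.
Power = Φ(δ − 1.960) + Φ(−δ − 1.960) = Φ(1.101) + Φ(-5.021) = 0.8646 + 0.0000 = 0.8646.

Power ≈ 0.865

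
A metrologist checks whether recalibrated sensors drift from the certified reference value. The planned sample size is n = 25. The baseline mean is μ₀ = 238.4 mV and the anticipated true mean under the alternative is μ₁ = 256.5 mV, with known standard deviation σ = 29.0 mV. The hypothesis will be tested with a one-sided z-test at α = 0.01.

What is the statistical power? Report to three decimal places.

Standardized effect: d = |μ₁ − μ₀| / σ = |256.5 − 238.4| / 29.0 = 0.6241
Noncentrality parameter: δ = d·√n = 0.6241 × √25 = 3.1207
One-sided α = 0.01 → critical value z_{0.01} = 2.326.
Power = P(Z > 2.326 − δ) = Φ(0.794) = 0.7865.

Power ≈ 0.787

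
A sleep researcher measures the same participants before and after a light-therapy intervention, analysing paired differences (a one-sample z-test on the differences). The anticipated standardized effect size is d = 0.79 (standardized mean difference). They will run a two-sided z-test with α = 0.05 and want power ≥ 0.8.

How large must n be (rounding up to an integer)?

Set Φ(δ − 1.960) = 0.8; then δ − 1.960 = Φ⁻¹(0.8) = 0.842, giving δ = 2.802.
(The Φ(−δ − z_{α/2}) term is vanishingly small for δ > 0 and is dropped in the standard sample-size formula.)
δ = d·√n ⇒ n = (δ/d)² = (2.802 / 0.79)² = 12.58.
Rounding up, n = 13.

n = 13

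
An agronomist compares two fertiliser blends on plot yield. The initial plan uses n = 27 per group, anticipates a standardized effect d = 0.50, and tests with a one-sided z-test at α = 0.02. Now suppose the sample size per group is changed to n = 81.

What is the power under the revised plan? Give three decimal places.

With n = 81 per group: δ = d·√(n/2) = 0.50 × √(81/2) = 3.1820. Critical value z_{0.02} = 2.054.
Revised power = Φ(δ − 2.054) = Φ(1.128) = 0.8704.

Power ≈ 0.870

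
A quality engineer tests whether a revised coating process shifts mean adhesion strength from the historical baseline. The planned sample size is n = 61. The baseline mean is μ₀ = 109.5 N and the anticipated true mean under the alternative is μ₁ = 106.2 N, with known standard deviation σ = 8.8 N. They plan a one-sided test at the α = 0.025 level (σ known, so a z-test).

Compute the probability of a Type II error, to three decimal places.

β ≈ 0.166

Standardized effect: d = |μ₁ − μ₀| / σ = |106.2 − 109.5| / 8.8 = 0.3750
Noncentrality parameter: δ = d·√n = 0.3750 × √61 = 2.9288
Critical value for a one-sided test at α = 0.025: z_α = 1.960.
Power = P(Z > 1.960 − δ) = Φ(0.969) = 0.8337.
Type II error: β = 1 − power = 1 − 0.8337 = 0.1663.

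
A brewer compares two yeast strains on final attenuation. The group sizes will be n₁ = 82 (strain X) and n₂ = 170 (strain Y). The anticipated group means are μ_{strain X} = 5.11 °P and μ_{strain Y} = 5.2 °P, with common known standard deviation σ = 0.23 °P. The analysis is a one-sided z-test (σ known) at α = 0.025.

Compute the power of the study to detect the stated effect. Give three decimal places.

Standardized effect: d = |μ_{strain X} − μ_{strain Y}| / σ = |5.11 − 5.2| / 0.23 = 0.3913
Noncentrality parameter: δ = d / √(1/n₁ + 1/n₂) = 0.3913 / √(1/82 + 1/170) = 2.9104
One-sided α = 0.025 → critical value z_{0.025} = 1.960.
Power = Φ(δ − 1.960) = Φ(0.950) = 0.8290.

Power ≈ 0.829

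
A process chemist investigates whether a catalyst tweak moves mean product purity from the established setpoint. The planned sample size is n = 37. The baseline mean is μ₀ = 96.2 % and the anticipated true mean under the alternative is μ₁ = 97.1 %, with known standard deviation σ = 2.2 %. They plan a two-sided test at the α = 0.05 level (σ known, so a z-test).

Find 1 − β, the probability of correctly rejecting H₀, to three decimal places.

Standardized effect: d = |μ₁ − μ₀| / σ = |97.1 − 96.2| / 2.2 = 0.4091
Noncentrality parameter: δ = d·√n = 0.4091 × √37 = 2.4884
Critical value for a two-sided test at α = 0.05: z_{α/2} = 1.960.
Power = Φ(δ − 1.960) + Φ(−δ − 1.960) = Φ(0.528) + Φ(-4.448) = 0.7014 + 0.0000 = 0.7014.

Power ≈ 0.701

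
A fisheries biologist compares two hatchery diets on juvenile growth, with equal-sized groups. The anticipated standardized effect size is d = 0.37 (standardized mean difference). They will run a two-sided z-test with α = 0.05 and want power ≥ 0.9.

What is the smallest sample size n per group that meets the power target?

n = 154 per group

For power 0.9 need Φ(δ − z_{0.025}) = 0.9, so δ = z_{0.025} + z_{0.10} = 1.960 + 1.282 = 3.242.
(Ignoring the negligible lower-tail rejection probability gives the usual closed-form inversion.)
δ = d·√(n/2) ⇒ n = 2(δ/d)² = 2 × (3.242 / 0.37)² = 153.51.
Round up to the next whole unit.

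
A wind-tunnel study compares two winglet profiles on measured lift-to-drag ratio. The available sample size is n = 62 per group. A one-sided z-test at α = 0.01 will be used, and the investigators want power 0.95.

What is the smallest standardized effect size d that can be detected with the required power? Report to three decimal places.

d ≈ 0.713

Need Φ(δ − 2.326) = 0.95, so δ = 2.326 + 1.645 = 3.971.
δ = d·√(n/2) ⇒ d = δ/√(n/2) = 3.971/√(62/2) = 0.7132.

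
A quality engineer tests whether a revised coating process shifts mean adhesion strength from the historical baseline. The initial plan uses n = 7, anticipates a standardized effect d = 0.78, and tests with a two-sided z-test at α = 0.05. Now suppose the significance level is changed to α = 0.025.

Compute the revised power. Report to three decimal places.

δ = d·√n = 0.78 × √7 = 2.0637 (unchanged). New critical value: z_{0.0125} = 2.241.
Revised power = Φ(δ − 2.241) + Φ(−δ − 2.241) = Φ(-0.178) + Φ(-4.305) = 0.4295 + 0.0000 = 0.4295.

Power ≈ 0.429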